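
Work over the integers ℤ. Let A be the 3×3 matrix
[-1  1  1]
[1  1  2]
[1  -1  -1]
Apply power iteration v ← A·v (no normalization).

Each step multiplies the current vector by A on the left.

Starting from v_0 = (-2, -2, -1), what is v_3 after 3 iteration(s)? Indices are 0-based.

v_0 = (-2, -2, -1).
v_1 = A·v_0 = (-1, -6, 1).
v_2 = A·v_1 = (-4, -5, 4).
v_3 = A·v_2 = (3, -1, -3).

v_3 = (3, -1, -3)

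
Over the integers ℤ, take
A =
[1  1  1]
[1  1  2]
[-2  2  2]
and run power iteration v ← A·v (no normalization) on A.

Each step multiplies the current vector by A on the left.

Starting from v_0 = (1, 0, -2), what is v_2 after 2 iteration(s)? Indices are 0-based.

v_0 = (1, 0, -2).
v_1 = A·v_0 = (-1, -3, -6).
v_2 = A·v_1 = (-10, -16, -16).

v_2 = (-10, -16, -16)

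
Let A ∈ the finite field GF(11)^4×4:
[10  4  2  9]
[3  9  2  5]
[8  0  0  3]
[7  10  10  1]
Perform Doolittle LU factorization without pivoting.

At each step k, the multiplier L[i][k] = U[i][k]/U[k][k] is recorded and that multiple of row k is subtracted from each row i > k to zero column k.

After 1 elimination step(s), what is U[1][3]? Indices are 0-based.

U[1][3] = 10

Step 1: pivot at (0,0) is 10.
  row1 ← row1 − (8)·row0  ⇒  L[1][0]=8, U row1=(0, 10, 8, 10)
  row2 ← row2 − (3)·row0  ⇒  L[2][0]=3, U row2=(0, 10, 5, 9)
  row3 ← row3 − (4)·row0  ⇒  L[3][0]=4, U row3=(0, 5, 2, 9)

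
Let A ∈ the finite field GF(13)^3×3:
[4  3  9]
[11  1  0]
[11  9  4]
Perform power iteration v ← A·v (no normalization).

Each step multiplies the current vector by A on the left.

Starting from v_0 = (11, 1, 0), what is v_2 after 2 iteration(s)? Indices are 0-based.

v_2 = (8, 2, 3)

v_0 = (11, 1, 0).
v_1 = A·v_0 = (8, 5, 0).
v_2 = A·v_1 = (8, 2, 3).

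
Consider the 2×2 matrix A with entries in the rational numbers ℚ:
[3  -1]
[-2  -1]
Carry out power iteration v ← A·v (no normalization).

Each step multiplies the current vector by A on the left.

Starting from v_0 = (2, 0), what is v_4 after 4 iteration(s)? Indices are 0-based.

v_0 = (2, 0).
v_1 = A·v_0 = (6, -4).
v_2 = A·v_1 = (22, -8).
v_3 = A·v_2 = (74, -36).
v_4 = A·v_3 = (258, -112).

v_4 = (258, -112)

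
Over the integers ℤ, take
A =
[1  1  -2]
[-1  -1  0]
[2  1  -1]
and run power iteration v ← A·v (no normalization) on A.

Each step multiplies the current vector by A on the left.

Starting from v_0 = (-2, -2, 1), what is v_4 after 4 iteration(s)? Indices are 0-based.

v_0 = (-2, -2, 1).
v_1 = A·v_0 = (-6, 4, -7).
v_2 = A·v_1 = (12, 2, -1).
v_3 = A·v_2 = (16, -14, 27).
v_4 = A·v_3 = (-52, -2, -9).

v_4 = (-52, -2, -9)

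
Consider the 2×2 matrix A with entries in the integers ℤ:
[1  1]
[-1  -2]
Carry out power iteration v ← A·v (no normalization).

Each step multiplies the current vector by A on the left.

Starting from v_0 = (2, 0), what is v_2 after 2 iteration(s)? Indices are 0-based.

v_0 = (2, 0).
v_1 = A·v_0 = (2, -2).
v_2 = A·v_1 = (0, 2).

v_2 = (0, 2)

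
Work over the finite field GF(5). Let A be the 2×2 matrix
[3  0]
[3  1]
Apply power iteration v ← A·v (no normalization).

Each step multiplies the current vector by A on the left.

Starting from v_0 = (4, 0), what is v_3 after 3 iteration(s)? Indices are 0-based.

v_3 = (3, 1)

v_0 = (4, 0).
v_1 = A·v_0 = (2, 2).
v_2 = A·v_1 = (1, 3).
v_3 = A·v_2 = (3, 1).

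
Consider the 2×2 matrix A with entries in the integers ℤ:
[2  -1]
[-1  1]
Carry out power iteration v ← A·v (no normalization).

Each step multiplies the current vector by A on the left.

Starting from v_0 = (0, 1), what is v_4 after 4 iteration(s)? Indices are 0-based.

v_4 = (-21, 13)

v_0 = (0, 1).
v_1 = A·v_0 = (-1, 1).
v_2 = A·v_1 = (-3, 2).
v_3 = A·v_2 = (-8, 5).
v_4 = A·v_3 = (-21, 13).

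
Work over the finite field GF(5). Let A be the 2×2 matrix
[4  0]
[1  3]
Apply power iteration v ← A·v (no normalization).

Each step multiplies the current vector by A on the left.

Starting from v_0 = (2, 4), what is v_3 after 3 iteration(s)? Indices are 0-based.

v_3 = (3, 2)

v_0 = (2, 4).
v_1 = A·v_0 = (3, 4).
v_2 = A·v_1 = (2, 0).
v_3 = A·v_2 = (3, 2).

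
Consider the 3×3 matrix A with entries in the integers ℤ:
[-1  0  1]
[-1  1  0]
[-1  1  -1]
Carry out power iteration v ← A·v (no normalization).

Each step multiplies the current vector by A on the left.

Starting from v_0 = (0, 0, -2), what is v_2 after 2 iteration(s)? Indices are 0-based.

v_2 = (4, 2, 0)

v_0 = (0, 0, -2).
v_1 = A·v_0 = (-2, 0, 2).
v_2 = A·v_1 = (4, 2, 0).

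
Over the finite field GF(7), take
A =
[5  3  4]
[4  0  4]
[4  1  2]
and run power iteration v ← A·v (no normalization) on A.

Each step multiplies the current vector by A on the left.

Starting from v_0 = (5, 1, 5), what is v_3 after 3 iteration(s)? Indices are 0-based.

v_0 = (5, 1, 5).
v_1 = A·v_0 = (6, 5, 3).
v_2 = A·v_1 = (1, 1, 0).
v_3 = A·v_2 = (1, 4, 5).

v_3 = (1, 4, 5)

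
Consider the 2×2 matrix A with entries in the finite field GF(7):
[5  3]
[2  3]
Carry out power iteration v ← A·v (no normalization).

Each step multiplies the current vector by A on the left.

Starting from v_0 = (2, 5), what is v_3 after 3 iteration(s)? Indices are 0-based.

v_0 = (2, 5).
v_1 = A·v_0 = (4, 5).
v_2 = A·v_1 = (0, 2).
v_3 = A·v_2 = (6, 6).

v_3 = (6, 6)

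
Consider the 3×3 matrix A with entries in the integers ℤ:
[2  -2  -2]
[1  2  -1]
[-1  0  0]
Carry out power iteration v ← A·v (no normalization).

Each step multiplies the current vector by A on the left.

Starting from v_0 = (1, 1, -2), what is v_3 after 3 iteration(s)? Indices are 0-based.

v_0 = (1, 1, -2).
v_1 = A·v_0 = (4, 5, -1).
v_2 = A·v_1 = (0, 15, -4).
v_3 = A·v_2 = (-22, 34, 0).

v_3 = (-22, 34, 0)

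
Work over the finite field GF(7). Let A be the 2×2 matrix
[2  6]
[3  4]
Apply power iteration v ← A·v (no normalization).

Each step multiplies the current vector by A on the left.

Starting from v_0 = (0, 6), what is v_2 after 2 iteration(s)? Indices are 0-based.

v_0 = (0, 6).
v_1 = A·v_0 = (1, 3).
v_2 = A·v_1 = (6, 1).

v_2 = (6, 1)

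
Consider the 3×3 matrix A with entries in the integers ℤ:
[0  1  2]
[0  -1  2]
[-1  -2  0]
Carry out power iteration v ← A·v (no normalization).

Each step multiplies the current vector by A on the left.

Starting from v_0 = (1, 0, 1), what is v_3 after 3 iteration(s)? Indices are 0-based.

v_0 = (1, 0, 1).
v_1 = A·v_0 = (2, 2, -1).
v_2 = A·v_1 = (0, -4, -6).
v_3 = A·v_2 = (-16, -8, 8).

v_3 = (-16, -8, 8)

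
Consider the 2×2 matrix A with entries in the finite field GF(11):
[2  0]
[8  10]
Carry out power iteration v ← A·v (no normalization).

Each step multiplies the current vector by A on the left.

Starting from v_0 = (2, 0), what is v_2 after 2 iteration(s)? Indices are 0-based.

v_2 = (8, 5)

v_0 = (2, 0).
v_1 = A·v_0 = (4, 5).
v_2 = A·v_1 = (8, 5).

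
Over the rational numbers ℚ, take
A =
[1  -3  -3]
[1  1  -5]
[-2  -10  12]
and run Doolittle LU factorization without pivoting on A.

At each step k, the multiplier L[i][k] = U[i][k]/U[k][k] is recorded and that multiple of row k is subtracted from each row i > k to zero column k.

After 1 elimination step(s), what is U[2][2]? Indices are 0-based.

U[2][2] = 6

Step 1: pivot at (0,0) is 1.
  row1 ← row1 − (1)·row0  ⇒  L[1][0]=1, U row1=(0, 4, -2)
  row2 ← row2 − (-2)·row0  ⇒  L[2][0]=-2, U row2=(0, -16, 6)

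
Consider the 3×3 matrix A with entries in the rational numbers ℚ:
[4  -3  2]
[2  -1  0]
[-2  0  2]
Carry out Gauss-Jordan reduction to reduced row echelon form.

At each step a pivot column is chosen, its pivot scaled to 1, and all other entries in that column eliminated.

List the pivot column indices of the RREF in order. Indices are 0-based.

pivot columns: 0, 1

pivot(0,0)=4: scale R0 → (1, -3/4, 1/2)
  clear (1,0): R1 −= (2)R0 → (0, 1/2, -1)
  clear (2,0): R2 −= (-2)R0 → (0, -3/2, 3)
pivot(1,1)=1/2: scale R1 → (0, 1, -2)
  clear (0,1): R0 −= (-3/4)R1 → (1, 0, -1)
  clear (2,1): R2 −= (-3/2)R1 → (0, 0, 0)
col 2: no nonzero at/below row 2; advance.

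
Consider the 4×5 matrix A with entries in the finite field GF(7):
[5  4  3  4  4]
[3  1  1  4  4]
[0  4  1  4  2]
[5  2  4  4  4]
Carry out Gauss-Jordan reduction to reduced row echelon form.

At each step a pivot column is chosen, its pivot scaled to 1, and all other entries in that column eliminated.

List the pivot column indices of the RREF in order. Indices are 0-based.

step 1: normalize row 0 (÷5) = (1, 5, 2, 5, 5)
  row 1: subtract 3×row0 = (0, 0, 2, 3, 3)
  row 3: subtract 5×row0 = (0, 5, 1, 0, 0)
step 2: exchange rows 1,2
step 2: normalize row 1 (÷4) = (0, 1, 2, 1, 4)
  row 0: subtract 5×row1 = (1, 0, 6, 0, 6)
  row 3: subtract 5×row1 = (0, 0, 5, 2, 1)
step 3: normalize row 2 (÷2) = (0, 0, 1, 5, 5)
  row 0: subtract 6×row2 = (1, 0, 0, 5, 4)
  row 1: subtract 2×row2 = (0, 1, 0, 5, 1)
  row 3: subtract 5×row2 = (0, 0, 0, 5, 4)
step 4: normalize row 3 (÷5) = (0, 0, 0, 1, 5)
  row 0: subtract 5×row3 = (1, 0, 0, 0, 0)
  row 1: subtract 5×row3 = (0, 1, 0, 0, 4)
  row 2: subtract 5×row3 = (0, 0, 1, 0, 1)

pivot columns: 0, 1, 2, 3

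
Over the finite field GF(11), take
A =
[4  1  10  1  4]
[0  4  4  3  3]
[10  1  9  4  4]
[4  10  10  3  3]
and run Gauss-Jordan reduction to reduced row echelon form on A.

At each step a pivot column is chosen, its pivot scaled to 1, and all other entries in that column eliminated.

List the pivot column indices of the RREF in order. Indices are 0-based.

pivot columns: 0, 1, 2, 3

[1] R0 /= 4  ⇒  (1, 3, 8, 3, 1)
     R2 -= 10·R0  ⇒  (0, 4, 6, 7, 5)
     R3 -= 4·R0  ⇒  (0, 9, 0, 2, 10)
[2] R1 /= 4  ⇒  (0, 1, 1, 9, 9)
     R0 -= 3·R1  ⇒  (1, 0, 5, 9, 7)
     R2 -= 4·R1  ⇒  (0, 0, 2, 4, 2)
     R3 -= 9·R1  ⇒  (0, 0, 2, 9, 6)
[3] R2 /= 2  ⇒  (0, 0, 1, 2, 1)
     R0 -= 5·R2  ⇒  (1, 0, 0, 10, 2)
     R1 -= 1·R2  ⇒  (0, 1, 0, 7, 8)
     R3 -= 2·R2  ⇒  (0, 0, 0, 5, 4)
[4] R3 /= 5  ⇒  (0, 0, 0, 1, 3)
     R0 -= 10·R3  ⇒  (1, 0, 0, 0, 5)
     R1 -= 7·R3  ⇒  (0, 1, 0, 0, 9)
     R2 -= 2·R3  ⇒  (0, 0, 1, 0, 6)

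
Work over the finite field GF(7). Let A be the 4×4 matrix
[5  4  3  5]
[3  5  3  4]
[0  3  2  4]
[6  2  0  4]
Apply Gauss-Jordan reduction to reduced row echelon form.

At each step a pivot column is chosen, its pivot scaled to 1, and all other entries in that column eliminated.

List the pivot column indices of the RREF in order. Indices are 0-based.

pivot(0,0)=5: scale R0 → (1, 5, 2, 1)
  clear (1,0): R1 −= (3)R0 → (0, 4, 4, 1)
  clear (3,0): R3 −= (6)R0 → (0, 0, 2, 5)
pivot(1,1)=4: scale R1 → (0, 1, 1, 2)
  clear (0,1): R0 −= (5)R1 → (1, 0, 4, 5)
  clear (2,1): R2 −= (3)R1 → (0, 0, 6, 5)
pivot(2,2)=6: scale R2 → (0, 0, 1, 2)
  clear (0,2): R0 −= (4)R2 → (1, 0, 0, 4)
  clear (1,2): R1 −= (1)R2 → (0, 1, 0, 0)
  clear (3,2): R3 −= (2)R2 → (0, 0, 0, 1)
pivot(3,3)=1: scale R3 → (0, 0, 0, 1)
  clear (0,3): R0 −= (4)R3 → (1, 0, 0, 0)
  clear (2,3): R2 −= (2)R3 → (0, 0, 1, 0)

pivot columns: 0, 1, 2, 3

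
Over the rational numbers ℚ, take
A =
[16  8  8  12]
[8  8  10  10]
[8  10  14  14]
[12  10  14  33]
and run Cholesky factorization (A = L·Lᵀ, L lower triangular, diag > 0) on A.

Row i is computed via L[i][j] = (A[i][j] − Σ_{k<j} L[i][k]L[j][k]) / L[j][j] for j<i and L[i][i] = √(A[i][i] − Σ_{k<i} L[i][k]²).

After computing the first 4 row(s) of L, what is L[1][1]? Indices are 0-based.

L[1][1] = 2

Step 1: L[0][0] = √(16) = 4.
  L[1][0] = (8) / L[0][0] = 2.
Step 2: L[1][1] = √(4) = 2.
  L[2][0] = (8) / L[0][0] = 2.
  L[2][1] = (6) / L[1][1] = 3.
Step 3: L[2][2] = √(1) = 1.
  L[3][0] = (12) / L[0][0] = 3.
  L[3][1] = (4) / L[1][1] = 2.
  L[3][2] = (2) / L[2][2] = 2.
Step 4: L[3][3] = √(16) = 4.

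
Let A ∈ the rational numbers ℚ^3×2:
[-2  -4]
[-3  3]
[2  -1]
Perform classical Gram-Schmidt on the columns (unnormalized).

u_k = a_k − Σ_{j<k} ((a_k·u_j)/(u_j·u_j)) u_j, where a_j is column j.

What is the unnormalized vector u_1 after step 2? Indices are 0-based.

Step 1: u_0 = a_0 = (-2, -3, 2).
Step 2: u_1 = a_1 − (-3/17)·u_0 = (-74/17, 42/17, -11/17).

u_1 = (-74/17, 42/17, -11/17)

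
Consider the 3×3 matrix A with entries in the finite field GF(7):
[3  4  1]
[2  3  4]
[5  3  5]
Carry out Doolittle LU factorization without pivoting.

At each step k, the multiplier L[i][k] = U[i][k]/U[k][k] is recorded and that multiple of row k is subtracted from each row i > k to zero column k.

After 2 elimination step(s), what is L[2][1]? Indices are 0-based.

k=0: U[0][0]=3
  eliminate (1,0): mult=3, new row 1: (0, 5, 1); set L[1][0]=3
  eliminate (2,0): mult=4, new row 2: (0, 1, 1); set L[2][0]=4
k=1: U[1][1]=5
  eliminate (2,1): mult=3, new row 2: (0, 0, 5); set L[2][1]=3

L[2][1] = 3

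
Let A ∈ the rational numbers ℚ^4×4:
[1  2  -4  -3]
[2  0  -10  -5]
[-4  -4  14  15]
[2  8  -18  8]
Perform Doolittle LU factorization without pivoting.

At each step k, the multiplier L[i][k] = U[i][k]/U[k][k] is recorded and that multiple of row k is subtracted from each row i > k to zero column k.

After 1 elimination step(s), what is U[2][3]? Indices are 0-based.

U[2][3] = 3

[col 0] pivot 1
  R1 -= 2*R0 → (0, -4, -2, 1)  (L[1][0] := 2)
  R2 -= -4*R0 → (0, 4, -2, 3)  (L[2][0] := -4)
  R3 -= 2*R0 → (0, 4, -10, 14)  (L[3][0] := 2)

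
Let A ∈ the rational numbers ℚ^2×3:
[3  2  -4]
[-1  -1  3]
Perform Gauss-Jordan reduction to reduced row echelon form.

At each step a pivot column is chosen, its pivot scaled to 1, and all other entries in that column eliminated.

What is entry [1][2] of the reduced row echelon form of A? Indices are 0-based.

step 1: normalize row 0 (÷3) = (1, 2/3, -4/3)
  row 1: subtract -1×row0 = (0, -1/3, 5/3)
step 2: normalize row 1 (÷-1/3) = (0, 1, -5)
  row 0: subtract 2/3×row1 = (1, 0, 2)

M[1][2] = -5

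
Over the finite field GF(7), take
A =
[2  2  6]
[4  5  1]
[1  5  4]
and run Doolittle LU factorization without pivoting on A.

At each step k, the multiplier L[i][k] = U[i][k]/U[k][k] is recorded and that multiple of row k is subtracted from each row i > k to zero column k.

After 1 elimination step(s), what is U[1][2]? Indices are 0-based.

U[1][2] = 3

[col 0] pivot 2
  R1 -= 2*R0 → (0, 1, 3)  (L[1][0] := 2)
  R2 -= 4*R0 → (0, 4, 1)  (L[2][0] := 4)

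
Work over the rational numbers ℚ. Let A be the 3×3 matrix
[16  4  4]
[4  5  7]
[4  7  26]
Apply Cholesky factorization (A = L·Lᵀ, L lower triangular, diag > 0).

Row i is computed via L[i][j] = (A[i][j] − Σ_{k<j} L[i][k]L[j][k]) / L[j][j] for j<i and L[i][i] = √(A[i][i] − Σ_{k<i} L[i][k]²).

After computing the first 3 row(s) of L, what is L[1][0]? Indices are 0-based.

L[1][0] = 1

Step 1: L[0][0] = √(16) = 4.
  L[1][0] = (4) / L[0][0] = 1.
Step 2: L[1][1] = √(4) = 2.
  L[2][0] = (4) / L[0][0] = 1.
  L[2][1] = (6) / L[1][1] = 3.
Step 3: L[2][2] = √(16) = 4.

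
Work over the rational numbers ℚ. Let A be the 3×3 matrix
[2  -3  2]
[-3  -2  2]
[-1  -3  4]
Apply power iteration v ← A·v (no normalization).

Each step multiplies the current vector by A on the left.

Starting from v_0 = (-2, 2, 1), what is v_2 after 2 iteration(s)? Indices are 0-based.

v_0 = (-2, 2, 1).
v_1 = A·v_0 = (-8, 4, 0).
v_2 = A·v_1 = (-28, 16, -4).

v_2 = (-28, 16, -4)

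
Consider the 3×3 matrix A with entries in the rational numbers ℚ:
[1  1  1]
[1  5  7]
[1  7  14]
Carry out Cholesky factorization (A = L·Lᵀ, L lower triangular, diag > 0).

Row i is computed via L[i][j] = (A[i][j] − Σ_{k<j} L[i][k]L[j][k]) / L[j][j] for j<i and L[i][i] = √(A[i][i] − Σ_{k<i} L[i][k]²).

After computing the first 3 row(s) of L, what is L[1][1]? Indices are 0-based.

Step 1: L[0][0] = √(1) = 1.
  L[1][0] = (1) / L[0][0] = 1.
Step 2: L[1][1] = √(4) = 2.
  L[2][0] = (1) / L[0][0] = 1.
  L[2][1] = (6) / L[1][1] = 3.
Step 3: L[2][2] = √(4) = 2.

L[1][1] = 2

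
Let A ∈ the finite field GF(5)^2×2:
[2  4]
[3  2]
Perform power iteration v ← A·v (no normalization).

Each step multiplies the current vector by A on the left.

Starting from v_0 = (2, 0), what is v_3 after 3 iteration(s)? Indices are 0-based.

v_3 = (0, 4)

v_0 = (2, 0).
v_1 = A·v_0 = (4, 1).
v_2 = A·v_1 = (2, 4).
v_3 = A·v_2 = (0, 4).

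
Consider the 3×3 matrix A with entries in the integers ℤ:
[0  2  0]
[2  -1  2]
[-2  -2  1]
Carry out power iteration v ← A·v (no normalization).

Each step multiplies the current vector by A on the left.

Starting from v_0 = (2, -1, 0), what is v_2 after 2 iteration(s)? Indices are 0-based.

v_0 = (2, -1, 0).
v_1 = A·v_0 = (-2, 5, -2).
v_2 = A·v_1 = (10, -13, -8).

v_2 = (10, -13, -8)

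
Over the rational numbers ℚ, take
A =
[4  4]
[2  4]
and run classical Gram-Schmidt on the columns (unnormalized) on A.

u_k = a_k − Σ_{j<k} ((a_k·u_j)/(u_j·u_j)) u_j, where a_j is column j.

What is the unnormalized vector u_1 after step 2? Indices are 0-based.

Step 1: u_0 = a_0 = (4, 2).
Step 2: u_1 = a_1 − (6/5)·u_0 = (-4/5, 8/5).

u_1 = (-4/5, 8/5)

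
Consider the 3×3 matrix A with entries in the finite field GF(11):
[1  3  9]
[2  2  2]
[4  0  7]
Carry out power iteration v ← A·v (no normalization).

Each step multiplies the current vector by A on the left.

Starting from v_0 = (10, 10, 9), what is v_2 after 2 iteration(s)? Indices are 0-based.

v_0 = (10, 10, 9).
v_1 = A·v_0 = (0, 3, 4).
v_2 = A·v_1 = (1, 3, 6).

v_2 = (1, 3, 6)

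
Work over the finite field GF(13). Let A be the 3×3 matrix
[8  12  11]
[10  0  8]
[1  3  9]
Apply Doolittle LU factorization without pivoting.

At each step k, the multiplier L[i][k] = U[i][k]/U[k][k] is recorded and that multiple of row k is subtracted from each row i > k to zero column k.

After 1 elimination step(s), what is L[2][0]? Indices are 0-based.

L[2][0] = 5

k=0: U[0][0]=8
  eliminate (1,0): mult=11, new row 1: (0, 11, 4); set L[1][0]=11
  eliminate (2,0): mult=5, new row 2: (0, 8, 6); set L[2][0]=5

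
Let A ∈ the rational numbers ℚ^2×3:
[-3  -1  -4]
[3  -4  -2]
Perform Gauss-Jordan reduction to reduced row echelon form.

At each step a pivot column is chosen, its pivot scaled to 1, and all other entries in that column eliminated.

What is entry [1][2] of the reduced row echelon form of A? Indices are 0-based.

M[1][2] = 6/5

step 1: normalize row 0 (÷-3) = (1, 1/3, 4/3)
  row 1: subtract 3×row0 = (0, -5, -6)
step 2: normalize row 1 (÷-5) = (0, 1, 6/5)
  row 0: subtract 1/3×row1 = (1, 0, 14/15)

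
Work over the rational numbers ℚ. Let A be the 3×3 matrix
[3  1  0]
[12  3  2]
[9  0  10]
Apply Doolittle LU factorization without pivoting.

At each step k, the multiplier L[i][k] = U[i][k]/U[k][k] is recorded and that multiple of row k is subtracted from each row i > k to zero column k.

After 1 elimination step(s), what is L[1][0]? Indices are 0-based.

L[1][0] = 4

k=0: U[0][0]=3
  eliminate (1,0): mult=4, new row 1: (0, -1, 2); set L[1][0]=4
  eliminate (2,0): mult=3, new row 2: (0, -3, 10); set L[2][0]=3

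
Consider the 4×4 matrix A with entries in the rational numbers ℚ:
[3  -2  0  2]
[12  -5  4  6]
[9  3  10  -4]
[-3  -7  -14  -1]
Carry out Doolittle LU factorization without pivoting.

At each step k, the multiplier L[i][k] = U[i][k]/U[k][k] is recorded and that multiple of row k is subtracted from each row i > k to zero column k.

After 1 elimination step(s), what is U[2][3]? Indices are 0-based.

Step 1: pivot at (0,0) is 3.
  row1 ← row1 − (4)·row0  ⇒  L[1][0]=4, U row1=(0, 3, 4, -2)
  row2 ← row2 − (3)·row0  ⇒  L[2][0]=3, U row2=(0, 9, 10, -10)
  row3 ← row3 − (-1)·row0  ⇒  L[3][0]=-1, U row3=(0, -9, -14, 1)

U[2][3] = -10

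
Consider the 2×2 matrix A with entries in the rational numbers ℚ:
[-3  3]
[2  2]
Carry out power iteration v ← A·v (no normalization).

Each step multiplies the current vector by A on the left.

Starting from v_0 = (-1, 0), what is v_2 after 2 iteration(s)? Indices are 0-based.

v_2 = (-15, 2)

v_0 = (-1, 0).
v_1 = A·v_0 = (3, -2).
v_2 = A·v_1 = (-15, 2).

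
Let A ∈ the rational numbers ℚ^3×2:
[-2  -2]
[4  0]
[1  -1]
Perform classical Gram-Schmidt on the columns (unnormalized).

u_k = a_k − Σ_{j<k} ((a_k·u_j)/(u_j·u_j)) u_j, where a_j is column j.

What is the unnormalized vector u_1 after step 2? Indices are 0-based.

Step 1: u_0 = a_0 = (-2, 4, 1).
Step 2: u_1 = a_1 − (1/7)·u_0 = (-12/7, -4/7, -8/7).

u_1 = (-12/7, -4/7, -8/7)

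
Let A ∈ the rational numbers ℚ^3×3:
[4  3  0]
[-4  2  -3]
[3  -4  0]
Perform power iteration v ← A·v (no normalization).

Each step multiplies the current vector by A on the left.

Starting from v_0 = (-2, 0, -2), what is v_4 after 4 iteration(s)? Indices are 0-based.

v_4 = (2164, 462, -602)

v_0 = (-2, 0, -2).
v_1 = A·v_0 = (-8, 14, -6).
v_2 = A·v_1 = (10, 78, -80).
v_3 = A·v_2 = (274, 356, -282).
v_4 = A·v_3 = (2164, 462, -602).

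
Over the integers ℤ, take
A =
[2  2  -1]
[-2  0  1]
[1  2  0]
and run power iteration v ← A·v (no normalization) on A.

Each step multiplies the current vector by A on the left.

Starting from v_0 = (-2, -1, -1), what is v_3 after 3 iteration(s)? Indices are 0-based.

v_0 = (-2, -1, -1).
v_1 = A·v_0 = (-5, 3, -4).
v_2 = A·v_1 = (0, 6, 1).
v_3 = A·v_2 = (11, 1, 12).

v_3 = (11, 1, 12)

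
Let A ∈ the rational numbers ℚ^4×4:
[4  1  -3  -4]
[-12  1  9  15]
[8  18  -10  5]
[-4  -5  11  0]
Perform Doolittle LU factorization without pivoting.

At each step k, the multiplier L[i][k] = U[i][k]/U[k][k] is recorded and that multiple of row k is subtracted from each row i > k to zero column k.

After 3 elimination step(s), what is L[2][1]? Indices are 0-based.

L[2][1] = 4

[col 0] pivot 4
  R1 -= -3*R0 → (0, 4, 0, 3)  (L[1][0] := -3)
  R2 -= 2*R0 → (0, 16, -4, 13)  (L[2][0] := 2)
  R3 -= -1*R0 → (0, -4, 8, -4)  (L[3][0] := -1)
[col 1] pivot 4
  R2 -= 4*R1 → (0, 0, -4, 1)  (L[2][1] := 4)
  R3 -= -1*R1 → (0, 0, 8, -1)  (L[3][1] := -1)
[col 2] pivot -4
  R3 -= -2*R2 → (0, 0, 0, 1)  (L[3][2] := -2)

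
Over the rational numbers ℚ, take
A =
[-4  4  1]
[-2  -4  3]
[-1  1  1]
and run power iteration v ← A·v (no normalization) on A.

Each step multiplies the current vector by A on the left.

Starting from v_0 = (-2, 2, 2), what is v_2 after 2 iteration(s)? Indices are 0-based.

v_0 = (-2, 2, 2).
v_1 = A·v_0 = (18, 2, 6).
v_2 = A·v_1 = (-58, -26, -10).

v_2 = (-58, -26, -10)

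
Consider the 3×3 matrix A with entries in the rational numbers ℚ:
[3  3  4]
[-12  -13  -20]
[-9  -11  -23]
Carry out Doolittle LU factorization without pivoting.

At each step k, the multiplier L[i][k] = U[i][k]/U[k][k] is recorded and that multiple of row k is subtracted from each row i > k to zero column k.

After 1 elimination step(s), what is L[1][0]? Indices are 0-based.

L[1][0] = -4

Step 1: pivot at (0,0) is 3.
  row1 ← row1 − (-4)·row0  ⇒  L[1][0]=-4, U row1=(0, -1, -4)
  row2 ← row2 − (-3)·row0  ⇒  L[2][0]=-3, U row2=(0, -2, -11)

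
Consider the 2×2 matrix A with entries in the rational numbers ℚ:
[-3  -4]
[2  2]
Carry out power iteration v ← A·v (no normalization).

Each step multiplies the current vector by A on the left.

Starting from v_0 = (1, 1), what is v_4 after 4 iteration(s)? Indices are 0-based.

v_0 = (1, 1).
v_1 = A·v_0 = (-7, 4).
v_2 = A·v_1 = (5, -6).
v_3 = A·v_2 = (9, -2).
v_4 = A·v_3 = (-19, 14).

v_4 = (-19, 14)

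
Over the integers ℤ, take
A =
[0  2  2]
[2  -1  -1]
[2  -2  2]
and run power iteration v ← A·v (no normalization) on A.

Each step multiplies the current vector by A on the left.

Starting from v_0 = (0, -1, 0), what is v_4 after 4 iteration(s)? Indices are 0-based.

v_4 = (86, -79, -34)

v_0 = (0, -1, 0).
v_1 = A·v_0 = (-2, 1, 2).
v_2 = A·v_1 = (6, -7, -2).
v_3 = A·v_2 = (-18, 21, 22).
v_4 = A·v_3 = (86, -79, -34).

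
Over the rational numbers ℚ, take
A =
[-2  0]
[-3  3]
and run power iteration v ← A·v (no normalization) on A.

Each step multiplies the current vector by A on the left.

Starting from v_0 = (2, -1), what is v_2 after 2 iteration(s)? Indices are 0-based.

v_2 = (8, -15)

v_0 = (2, -1).
v_1 = A·v_0 = (-4, -9).
v_2 = A·v_1 = (8, -15).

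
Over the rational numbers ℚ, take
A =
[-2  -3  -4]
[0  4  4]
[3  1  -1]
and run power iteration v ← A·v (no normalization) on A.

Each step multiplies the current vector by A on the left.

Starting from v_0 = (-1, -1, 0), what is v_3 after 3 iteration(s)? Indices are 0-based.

v_3 = (0, -68, 7)

v_0 = (-1, -1, 0).
v_1 = A·v_0 = (5, -4, -4).
v_2 = A·v_1 = (18, -32, 15).
v_3 = A·v_2 = (0, -68, 7).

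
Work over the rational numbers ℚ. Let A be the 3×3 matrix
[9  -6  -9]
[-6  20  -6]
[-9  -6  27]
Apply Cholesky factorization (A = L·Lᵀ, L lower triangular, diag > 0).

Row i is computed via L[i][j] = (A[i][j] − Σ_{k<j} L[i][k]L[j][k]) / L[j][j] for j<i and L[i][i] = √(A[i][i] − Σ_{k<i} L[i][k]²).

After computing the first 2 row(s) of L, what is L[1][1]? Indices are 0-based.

L[1][1] = 4

Step 1: L[0][0] = √(9) = 3.
  L[1][0] = (-6) / L[0][0] = -2.
Step 2: L[1][1] = √(16) = 4.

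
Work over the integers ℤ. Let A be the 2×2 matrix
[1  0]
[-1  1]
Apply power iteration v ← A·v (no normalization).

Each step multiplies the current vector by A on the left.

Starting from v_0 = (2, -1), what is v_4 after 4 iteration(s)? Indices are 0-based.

v_0 = (2, -1).
v_1 = A·v_0 = (2, -3).
v_2 = A·v_1 = (2, -5).
v_3 = A·v_2 = (2, -7).
v_4 = A·v_3 = (2, -9).

v_4 = (2, -9)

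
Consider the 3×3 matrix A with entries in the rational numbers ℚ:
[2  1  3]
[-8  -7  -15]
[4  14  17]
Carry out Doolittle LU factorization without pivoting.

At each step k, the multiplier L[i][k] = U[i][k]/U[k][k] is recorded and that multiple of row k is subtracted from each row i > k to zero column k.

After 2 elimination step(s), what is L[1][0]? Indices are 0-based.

L[1][0] = -4

Step 1: pivot at (0,0) is 2.
  row1 ← row1 − (-4)·row0  ⇒  L[1][0]=-4, U row1=(0, -3, -3)
  row2 ← row2 − (2)·row0  ⇒  L[2][0]=2, U row2=(0, 12, 11)
Step 2: pivot at (1,1) is -3.
  row2 ← row2 − (-4)·row1  ⇒  L[2][1]=-4, U row2=(0, 0, -1)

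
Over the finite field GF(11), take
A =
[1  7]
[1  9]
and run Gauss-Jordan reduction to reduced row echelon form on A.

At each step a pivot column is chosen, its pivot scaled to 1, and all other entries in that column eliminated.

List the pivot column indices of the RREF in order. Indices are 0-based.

[1] R0 /= 1  ⇒  (1, 7)
     R1 -= 1·R0  ⇒  (0, 2)
[2] R1 /= 2  ⇒  (0, 1)
     R0 -= 7·R1  ⇒  (1, 0)

pivot columns: 0, 1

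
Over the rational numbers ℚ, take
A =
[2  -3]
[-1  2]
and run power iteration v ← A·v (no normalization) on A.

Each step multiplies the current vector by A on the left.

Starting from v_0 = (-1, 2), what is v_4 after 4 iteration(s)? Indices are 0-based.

v_0 = (-1, 2).
v_1 = A·v_0 = (-8, 5).
v_2 = A·v_1 = (-31, 18).
v_3 = A·v_2 = (-116, 67).
v_4 = A·v_3 = (-433, 250).

v_4 = (-433, 250)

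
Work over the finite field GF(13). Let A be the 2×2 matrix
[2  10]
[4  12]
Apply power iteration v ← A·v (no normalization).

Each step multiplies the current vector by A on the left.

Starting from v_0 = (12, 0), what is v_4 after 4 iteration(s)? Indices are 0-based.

v_4 = (0, 11)

v_0 = (12, 0).
v_1 = A·v_0 = (11, 9).
v_2 = A·v_1 = (8, 9).
v_3 = A·v_2 = (2, 10).
v_4 = A·v_3 = (0, 11).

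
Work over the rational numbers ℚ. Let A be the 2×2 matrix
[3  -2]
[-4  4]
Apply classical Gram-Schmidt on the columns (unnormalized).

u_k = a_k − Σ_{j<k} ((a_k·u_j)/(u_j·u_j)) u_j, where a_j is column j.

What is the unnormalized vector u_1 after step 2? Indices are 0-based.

u_1 = (16/25, 12/25)

Step 1: u_0 = a_0 = (3, -4).
Step 2: u_1 = a_1 − (-22/25)·u_0 = (16/25, 12/25).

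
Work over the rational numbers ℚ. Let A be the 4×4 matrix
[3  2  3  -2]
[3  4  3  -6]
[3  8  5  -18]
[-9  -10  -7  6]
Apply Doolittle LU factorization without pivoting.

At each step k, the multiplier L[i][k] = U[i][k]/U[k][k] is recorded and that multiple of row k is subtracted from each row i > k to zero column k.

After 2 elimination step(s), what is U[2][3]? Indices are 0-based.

U[2][3] = -4

k=0: U[0][0]=3
  eliminate (1,0): mult=1, new row 1: (0, 2, 0, -4); set L[1][0]=1
  eliminate (2,0): mult=1, new row 2: (0, 6, 2, -16); set L[2][0]=1
  eliminate (3,0): mult=-3, new row 3: (0, -4, 2, 0); set L[3][0]=-3
k=1: U[1][1]=2
  eliminate (2,1): mult=3, new row 2: (0, 0, 2, -4); set L[2][1]=3
  eliminate (3,1): mult=-2, new row 3: (0, 0, 2, -8); set L[3][1]=-2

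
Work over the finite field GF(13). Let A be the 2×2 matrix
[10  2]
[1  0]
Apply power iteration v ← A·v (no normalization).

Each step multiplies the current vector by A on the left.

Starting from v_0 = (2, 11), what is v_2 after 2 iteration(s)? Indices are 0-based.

v_2 = (8, 3)

v_0 = (2, 11).
v_1 = A·v_0 = (3, 2).
v_2 = A·v_1 = (8, 3).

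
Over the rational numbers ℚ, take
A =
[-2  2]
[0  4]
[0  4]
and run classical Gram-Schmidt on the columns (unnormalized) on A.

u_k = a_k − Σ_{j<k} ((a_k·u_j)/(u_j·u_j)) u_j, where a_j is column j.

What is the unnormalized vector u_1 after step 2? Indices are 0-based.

Step 1: u_0 = a_0 = (-2, 0, 0).
Step 2: u_1 = a_1 − (-1)·u_0 = (0, 4, 4).

u_1 = (0, 4, 4)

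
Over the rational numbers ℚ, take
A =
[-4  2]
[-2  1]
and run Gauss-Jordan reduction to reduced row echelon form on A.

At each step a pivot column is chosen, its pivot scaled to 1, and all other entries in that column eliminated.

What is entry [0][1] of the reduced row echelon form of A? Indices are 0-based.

step 1: normalize row 0 (÷-4) = (1, -1/2)
  row 1: subtract -2×row0 = (0, 0)
skip col 1 (zero from row 1)

M[0][1] = -1/2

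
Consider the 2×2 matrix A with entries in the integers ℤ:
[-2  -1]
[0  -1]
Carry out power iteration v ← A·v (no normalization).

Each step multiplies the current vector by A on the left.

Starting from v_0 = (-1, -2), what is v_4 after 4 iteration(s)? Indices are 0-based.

v_4 = (-46, -2)

v_0 = (-1, -2).
v_1 = A·v_0 = (4, 2).
v_2 = A·v_1 = (-10, -2).
v_3 = A·v_2 = (22, 2).
v_4 = A·v_3 = (-46, -2).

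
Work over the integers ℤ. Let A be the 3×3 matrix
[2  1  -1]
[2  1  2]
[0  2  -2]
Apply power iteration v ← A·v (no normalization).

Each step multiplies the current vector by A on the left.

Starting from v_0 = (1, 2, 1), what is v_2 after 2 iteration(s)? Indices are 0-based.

v_0 = (1, 2, 1).
v_1 = A·v_0 = (3, 6, 2).
v_2 = A·v_1 = (10, 16, 8).

v_2 = (10, 16, 8)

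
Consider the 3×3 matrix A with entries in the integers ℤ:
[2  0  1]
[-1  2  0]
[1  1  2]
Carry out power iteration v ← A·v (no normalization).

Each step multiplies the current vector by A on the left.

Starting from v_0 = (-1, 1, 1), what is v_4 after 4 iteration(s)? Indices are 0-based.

v_4 = (31, 22, 58)

v_0 = (-1, 1, 1).
v_1 = A·v_0 = (-1, 3, 2).
v_2 = A·v_1 = (0, 7, 6).
v_3 = A·v_2 = (6, 14, 19).
v_4 = A·v_3 = (31, 22, 58).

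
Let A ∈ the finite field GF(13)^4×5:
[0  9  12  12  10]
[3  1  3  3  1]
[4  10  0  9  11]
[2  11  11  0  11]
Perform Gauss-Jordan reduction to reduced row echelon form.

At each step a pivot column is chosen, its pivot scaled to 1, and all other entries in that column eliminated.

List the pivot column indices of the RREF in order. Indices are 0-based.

pivot columns: 0, 1, 2, 3

[1] R0 <-> R1
[1] R0 /= 3  ⇒  (1, 9, 1, 1, 9)
     R2 -= 4·R0  ⇒  (0, 0, 9, 5, 1)
     R3 -= 2·R0  ⇒  (0, 6, 9, 11, 6)
[2] R1 /= 9  ⇒  (0, 1, 10, 10, 4)
     R0 -= 9·R1  ⇒  (1, 0, 2, 2, 12)
     R3 -= 6·R1  ⇒  (0, 0, 1, 3, 8)
[3] R2 /= 9  ⇒  (0, 0, 1, 2, 3)
     R0 -= 2·R2  ⇒  (1, 0, 0, 11, 6)
     R1 -= 10·R2  ⇒  (0, 1, 0, 3, 0)
     R3 -= 1·R2  ⇒  (0, 0, 0, 1, 5)
[4] R3 /= 1  ⇒  (0, 0, 0, 1, 5)
     R0 -= 11·R3  ⇒  (1, 0, 0, 0, 3)
     R1 -= 3·R3  ⇒  (0, 1, 0, 0, 11)
     R2 -= 2·R3  ⇒  (0, 0, 1, 0, 6)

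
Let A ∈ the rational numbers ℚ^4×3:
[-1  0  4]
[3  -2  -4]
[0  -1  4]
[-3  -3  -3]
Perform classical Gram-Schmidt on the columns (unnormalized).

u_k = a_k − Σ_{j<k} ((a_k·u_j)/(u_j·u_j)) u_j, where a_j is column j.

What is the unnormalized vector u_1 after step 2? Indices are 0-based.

Step 1: u_0 = a_0 = (-1, 3, 0, -3).
Step 2: u_1 = a_1 − (3/19)·u_0 = (3/19, -47/19, -1, -48/19).

u_1 = (3/19, -47/19, -1, -48/19)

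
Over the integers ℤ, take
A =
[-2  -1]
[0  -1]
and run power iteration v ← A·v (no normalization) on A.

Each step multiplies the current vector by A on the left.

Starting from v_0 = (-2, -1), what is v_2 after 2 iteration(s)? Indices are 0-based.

v_2 = (-11, -1)

v_0 = (-2, -1).
v_1 = A·v_0 = (5, 1).
v_2 = A·v_1 = (-11, -1).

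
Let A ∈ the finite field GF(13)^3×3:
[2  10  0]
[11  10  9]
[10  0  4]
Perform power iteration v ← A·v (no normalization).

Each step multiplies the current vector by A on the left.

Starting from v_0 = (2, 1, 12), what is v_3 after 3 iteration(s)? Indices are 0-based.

v_0 = (2, 1, 12).
v_1 = A·v_0 = (1, 10, 3).
v_2 = A·v_1 = (11, 8, 9).
v_3 = A·v_2 = (11, 9, 3).

v_3 = (11, 9, 3)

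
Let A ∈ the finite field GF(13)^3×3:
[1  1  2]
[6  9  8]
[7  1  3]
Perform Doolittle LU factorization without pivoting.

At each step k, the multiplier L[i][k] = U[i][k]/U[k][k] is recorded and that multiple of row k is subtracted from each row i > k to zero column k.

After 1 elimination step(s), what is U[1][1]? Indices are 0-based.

[col 0] pivot 1
  R1 -= 6*R0 → (0, 3, 9)  (L[1][0] := 6)
  R2 -= 7*R0 → (0, 7, 2)  (L[2][0] := 7)

U[1][1] = 3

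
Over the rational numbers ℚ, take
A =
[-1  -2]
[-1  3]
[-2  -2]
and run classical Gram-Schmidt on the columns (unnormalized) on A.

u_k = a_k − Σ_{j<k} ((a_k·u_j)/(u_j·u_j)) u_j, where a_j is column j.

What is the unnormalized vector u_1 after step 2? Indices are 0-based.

u_1 = (-3/2, 7/2, -1)

Step 1: u_0 = a_0 = (-1, -1, -2).
Step 2: u_1 = a_1 − (1/2)·u_0 = (-3/2, 7/2, -1).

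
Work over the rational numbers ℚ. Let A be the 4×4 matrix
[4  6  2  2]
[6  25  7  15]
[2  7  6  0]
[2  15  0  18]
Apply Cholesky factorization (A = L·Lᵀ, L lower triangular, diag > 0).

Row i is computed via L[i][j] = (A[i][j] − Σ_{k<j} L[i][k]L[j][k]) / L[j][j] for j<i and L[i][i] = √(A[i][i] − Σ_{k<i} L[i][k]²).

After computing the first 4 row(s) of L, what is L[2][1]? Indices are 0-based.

L[2][1] = 1

Step 1: L[0][0] = √(4) = 2.
  L[1][0] = (6) / L[0][0] = 3.
Step 2: L[1][1] = √(16) = 4.
  L[2][0] = (2) / L[0][0] = 1.
  L[2][1] = (4) / L[1][1] = 1.
Step 3: L[2][2] = √(4) = 2.
  L[3][0] = (2) / L[0][0] = 1.
  L[3][1] = (12) / L[1][1] = 3.
  L[3][2] = (-4) / L[2][2] = -2.
Step 4: L[3][3] = √(4) = 2.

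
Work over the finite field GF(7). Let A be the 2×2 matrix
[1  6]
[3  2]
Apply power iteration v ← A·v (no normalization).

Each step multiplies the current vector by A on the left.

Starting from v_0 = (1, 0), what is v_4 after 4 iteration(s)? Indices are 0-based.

v_4 = (5, 5)

v_0 = (1, 0).
v_1 = A·v_0 = (1, 3).
v_2 = A·v_1 = (5, 2).
v_3 = A·v_2 = (3, 5).
v_4 = A·v_3 = (5, 5).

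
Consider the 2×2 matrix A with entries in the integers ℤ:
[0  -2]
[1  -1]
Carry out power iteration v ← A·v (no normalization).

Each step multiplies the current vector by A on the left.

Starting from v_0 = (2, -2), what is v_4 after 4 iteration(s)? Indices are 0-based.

v_4 = (16, 8)

v_0 = (2, -2).
v_1 = A·v_0 = (4, 4).
v_2 = A·v_1 = (-8, 0).
v_3 = A·v_2 = (0, -8).
v_4 = A·v_3 = (16, 8).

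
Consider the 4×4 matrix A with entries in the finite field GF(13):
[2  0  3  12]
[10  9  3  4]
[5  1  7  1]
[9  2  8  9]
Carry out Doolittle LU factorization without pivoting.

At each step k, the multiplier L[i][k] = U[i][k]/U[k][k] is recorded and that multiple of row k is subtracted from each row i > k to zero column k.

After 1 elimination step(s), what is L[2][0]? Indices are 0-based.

L[2][0] = 9

k=0: U[0][0]=2
  eliminate (1,0): mult=5, new row 1: (0, 9, 1, 9); set L[1][0]=5
  eliminate (2,0): mult=9, new row 2: (0, 1, 6, 10); set L[2][0]=9
  eliminate (3,0): mult=11, new row 3: (0, 2, 1, 7); set L[3][0]=11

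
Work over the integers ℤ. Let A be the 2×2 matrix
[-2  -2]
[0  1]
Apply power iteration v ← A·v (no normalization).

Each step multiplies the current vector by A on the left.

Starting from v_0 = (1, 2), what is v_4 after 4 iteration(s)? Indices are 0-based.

v_4 = (36, 2)

v_0 = (1, 2).
v_1 = A·v_0 = (-6, 2).
v_2 = A·v_1 = (8, 2).
v_3 = A·v_2 = (-20, 2).
v_4 = A·v_3 = (36, 2).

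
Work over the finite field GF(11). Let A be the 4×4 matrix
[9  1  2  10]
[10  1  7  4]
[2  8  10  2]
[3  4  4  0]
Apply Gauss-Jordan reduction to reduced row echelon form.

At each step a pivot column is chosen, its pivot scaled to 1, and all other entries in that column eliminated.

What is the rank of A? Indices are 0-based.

rank = 3

pivot(0,0)=9: scale R0 → (1, 5, 10, 6)
  clear (1,0): R1 −= (10)R0 → (0, 6, 6, 10)
  clear (2,0): R2 −= (2)R0 → (0, 9, 1, 1)
  clear (3,0): R3 −= (3)R0 → (0, 0, 7, 4)
pivot(1,1)=6: scale R1 → (0, 1, 1, 9)
  clear (0,1): R0 −= (5)R1 → (1, 0, 5, 5)
  clear (2,1): R2 −= (9)R1 → (0, 0, 3, 8)
pivot(2,2)=3: scale R2 → (0, 0, 1, 10)
  clear (0,2): R0 −= (5)R2 → (1, 0, 0, 10)
  clear (1,2): R1 −= (1)R2 → (0, 1, 0, 10)
  clear (3,2): R3 −= (7)R2 → (0, 0, 0, 0)
col 3: no nonzero at/below row 3; advance.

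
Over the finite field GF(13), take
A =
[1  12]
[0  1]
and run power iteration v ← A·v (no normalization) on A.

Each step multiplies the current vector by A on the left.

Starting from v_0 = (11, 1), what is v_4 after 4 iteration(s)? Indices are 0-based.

v_4 = (7, 1)

v_0 = (11, 1).
v_1 = A·v_0 = (10, 1).
v_2 = A·v_1 = (9, 1).
v_3 = A·v_2 = (8, 1).
v_4 = A·v_3 = (7, 1).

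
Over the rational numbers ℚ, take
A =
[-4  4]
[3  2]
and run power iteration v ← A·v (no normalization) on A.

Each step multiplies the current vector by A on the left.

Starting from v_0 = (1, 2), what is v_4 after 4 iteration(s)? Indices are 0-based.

v_0 = (1, 2).
v_1 = A·v_0 = (4, 7).
v_2 = A·v_1 = (12, 26).
v_3 = A·v_2 = (56, 88).
v_4 = A·v_3 = (128, 344).

v_4 = (128, 344)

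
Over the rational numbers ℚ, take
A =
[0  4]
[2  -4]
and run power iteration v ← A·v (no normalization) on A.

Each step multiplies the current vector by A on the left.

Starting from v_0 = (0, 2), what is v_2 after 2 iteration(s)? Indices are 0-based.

v_0 = (0, 2).
v_1 = A·v_0 = (8, -8).
v_2 = A·v_1 = (-32, 48).

v_2 = (-32, 48)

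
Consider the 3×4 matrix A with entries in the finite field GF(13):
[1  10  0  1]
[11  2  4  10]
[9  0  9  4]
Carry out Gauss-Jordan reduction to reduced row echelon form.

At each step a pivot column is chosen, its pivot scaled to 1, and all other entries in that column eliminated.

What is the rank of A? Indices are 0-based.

[1] R0 /= 1  ⇒  (1, 10, 0, 1)
     R1 -= 11·R0  ⇒  (0, 9, 4, 12)
     R2 -= 9·R0  ⇒  (0, 1, 9, 8)
[2] R1 /= 9  ⇒  (0, 1, 12, 10)
     R0 -= 10·R1  ⇒  (1, 0, 10, 5)
     R2 -= 1·R1  ⇒  (0, 0, 10, 11)
[3] R2 /= 10  ⇒  (0, 0, 1, 5)
     R0 -= 10·R2  ⇒  (1, 0, 0, 7)
     R1 -= 12·R2  ⇒  (0, 1, 0, 2)

rank = 3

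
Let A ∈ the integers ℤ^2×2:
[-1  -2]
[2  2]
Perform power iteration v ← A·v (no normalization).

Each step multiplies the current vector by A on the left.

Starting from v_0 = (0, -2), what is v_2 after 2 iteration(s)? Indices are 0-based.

v_2 = (4, 0)

v_0 = (0, -2).
v_1 = A·v_0 = (4, -4).
v_2 = A·v_1 = (4, 0).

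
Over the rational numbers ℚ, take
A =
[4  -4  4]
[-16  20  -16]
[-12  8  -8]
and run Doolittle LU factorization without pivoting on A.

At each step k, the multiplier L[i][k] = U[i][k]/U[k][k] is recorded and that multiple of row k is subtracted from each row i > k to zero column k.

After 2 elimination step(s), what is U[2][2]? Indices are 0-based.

Step 1: pivot at (0,0) is 4.
  row1 ← row1 − (-4)·row0  ⇒  L[1][0]=-4, U row1=(0, 4, 0)
  row2 ← row2 − (-3)·row0  ⇒  L[2][0]=-3, U row2=(0, -4, 4)
Step 2: pivot at (1,1) is 4.
  row2 ← row2 − (-1)·row1  ⇒  L[2][1]=-1, U row2=(0, 0, 4)

U[2][2] = 4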